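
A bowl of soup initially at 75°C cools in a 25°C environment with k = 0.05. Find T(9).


Newton's law: dT/dt = -k(T - T_a) has solution T(t) = T_a + (T₀ - T_a)e^(-kt).
Plug in T_a = 25, T₀ = 75, k = 0.05, t = 9: T(9) = 25 + (50)e^(-0.45) ≈ 56.9°C.


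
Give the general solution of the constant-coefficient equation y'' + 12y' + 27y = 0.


Characteristic equation: r² + 12r + 27 = 0.
Factor: (r + 3)(r + 9) = 0 ⇒ r = -3, -9 (distinct real).
General solution: y = C₁e^(-3x) + C₂e^(-9x).


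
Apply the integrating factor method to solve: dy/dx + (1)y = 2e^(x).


P(x) = 1 ⇒ μ = e^(x).
(μ y)' = 2e^(2x) ⇒ μ y = (2/2)e^(2x) + C.
Divide by μ: y = e^(x) + Ce^(-x).


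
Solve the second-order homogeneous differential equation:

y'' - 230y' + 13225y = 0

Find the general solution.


Characteristic equation: r² - 230r + 13225 = 0, i.e. (r - 115)² = 0.
Repeated root r = 115; include an x factor for the second linearly independent solution.
General solution: y = (C₁ + C₂x)e^(115x).


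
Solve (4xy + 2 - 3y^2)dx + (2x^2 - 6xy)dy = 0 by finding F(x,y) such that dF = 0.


Check exactness: ∂M/∂y = 4x - 6y and ∂N/∂x = 4x - 6y; equal, so the equation is exact.
Integrate M with respect to x (treating y as constant): ∫M dx = 2x^2y + 2x - 3xy^2 + h(y).
Differentiate w.r.t. y and set equal to N: all terms match, so h'(y) = 0 and h is a constant absorbed into C.
General solution: 2x^2y + 2x - 3xy^2 = C.


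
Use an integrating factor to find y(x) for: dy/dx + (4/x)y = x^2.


P(x) = 4/x ⇒ μ = x^4.
(x^4 y)' = x^4·x^2 = x^6.
Integrate: x^4 y = x^7/(7) + C.
Solve for y: y = (1/7)x^3 + C/x^4.


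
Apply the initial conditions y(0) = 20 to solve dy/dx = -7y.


General solution of y' = -7y is y = Ce^(-7x).
Apply y(0) = 20: C = 20.
Particular solution: y = 20e^(-7x).


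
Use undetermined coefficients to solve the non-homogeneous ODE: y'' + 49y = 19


Homogeneous part: r² + 49 = 0 ⇒ r = ±7i, so y_h = C₁cos(7x) + C₂sin(7x).
Try constant y_p = A; plug in: 49A = 19 ⇒ A = 19/49.
General solution: y = C₁cos(7x) + C₂sin(7x) + 19/49.


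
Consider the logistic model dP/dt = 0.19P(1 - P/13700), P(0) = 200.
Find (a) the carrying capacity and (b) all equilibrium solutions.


Logistic ODE dP/dt = 0.19P(1 - P/13700) has equilibria where dP/dt = 0, i.e. P = 0 or P = 13700.
The coefficient (1 - P/K) = 0 when P = K, identifying K = 13700 as the carrying capacity.
(a) K = 13700; (b) equilibria P = 0 and P = 13700.


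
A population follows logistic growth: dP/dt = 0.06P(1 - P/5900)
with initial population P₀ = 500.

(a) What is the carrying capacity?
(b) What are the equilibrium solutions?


Logistic ODE dP/dt = 0.06P(1 - P/5900) has equilibria where dP/dt = 0, i.e. P = 0 or P = 5900.
The coefficient (1 - P/K) = 0 when P = K, identifying K = 5900 as the carrying capacity.
(a) K = 5900; (b) equilibria P = 0 and P = 5900.


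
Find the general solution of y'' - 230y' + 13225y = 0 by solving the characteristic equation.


Characteristic equation: r² - 230r + 13225 = 0, i.e. (r - 115)² = 0.
Repeated root r = 115; include an x factor for the second linearly independent solution.
General solution: y = (C₁ + C₂x)e^(115x).


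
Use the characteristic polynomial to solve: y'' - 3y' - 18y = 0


Characteristic equation: r² - 3r - 18 = 0.
Factor: (r + 3)(r - 6) = 0 ⇒ r = -3, 6 (distinct real).
General solution: y = C₁e^(-3x) + C₂e^(6x).


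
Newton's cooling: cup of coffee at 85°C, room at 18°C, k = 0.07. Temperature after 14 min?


Newton's law: dT/dt = -k(T - T_a) has solution T(t) = T_a + (T₀ - T_a)e^(-kt).
Plug in T_a = 18, T₀ = 85, k = 0.07, t = 14: T(14) = 18 + (67)e^(-0.98) ≈ 43.1°C.


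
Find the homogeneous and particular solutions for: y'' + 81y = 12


Homogeneous part: r² + 81 = 0 ⇒ r = ±9i, so y_h = C₁cos(9x) + C₂sin(9x).
Try constant y_p = A; plug in: 81A = 12 ⇒ A = 4/27.
General solution: y = C₁cos(9x) + C₂sin(9x) + 4/27.


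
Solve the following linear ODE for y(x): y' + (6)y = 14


P(x) = 6, Q(x) = 14; integrating factor μ = e^(6x).
(μ y)' = 14e^(6x) ⇒ μ y = (7/3)e^(6x) + C.
Divide by μ: y = 7/3 + Ce^(-6x).


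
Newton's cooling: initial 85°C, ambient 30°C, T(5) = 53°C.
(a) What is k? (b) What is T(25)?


Newton's law: T(t) = T_a + (T₀ - T_a)e^(-kt).
(a) Use T(5) = 53: (53 - 30)/(85 - 30) = e^(-k·5), so k = -ln(0.418)/5 ≈ 0.1744.
(b) Apply k to t = 25: T(25) = 30 + (55)e^(-4.359) ≈ 30.7°C.


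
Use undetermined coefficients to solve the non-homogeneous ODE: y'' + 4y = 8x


Homogeneous: r² + 4 = 0 ⇒ r = ±2i, y_h = C₁cos(2x) + C₂sin(2x).
Polynomial forcing; try y_p = Ax + B. Then y_p'' + 4 y_p = 4(Ax + B) = 8x, so B = 0 and A = 2.
General solution: y = C₁cos(2x) + C₂sin(2x) + 2x.


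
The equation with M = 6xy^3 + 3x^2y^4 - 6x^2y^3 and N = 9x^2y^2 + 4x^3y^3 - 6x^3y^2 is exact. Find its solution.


Check exactness: ∂M/∂y = 18xy^2 + 12x^2y^3 - 18x^2y^2 and ∂N/∂x = 18xy^2 + 12x^2y^3 - 18x^2y^2; equal, so the equation is exact.
Integrate M with respect to x (treating y as constant): ∫M dx = 3x^2y^3 + x^3y^4 - 2x^3y^3 + h(y).
Differentiate w.r.t. y and set equal to N: all terms match, so h'(y) = 0 and h is a constant absorbed into C.
General solution: 3x^2y^3 + x^3y^4 - 2x^3y^3 = C.


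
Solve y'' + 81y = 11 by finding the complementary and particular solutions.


Homogeneous part: r² + 81 = 0 ⇒ r = ±9i, so y_h = C₁cos(9x) + C₂sin(9x).
Try constant y_p = A; plug in: 81A = 11 ⇒ A = 11/81.
General solution: y = C₁cos(9x) + C₂sin(9x) + 11/81.


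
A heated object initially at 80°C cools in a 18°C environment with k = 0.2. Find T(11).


Newton's law: dT/dt = -k(T - T_a) has solution T(t) = T_a + (T₀ - T_a)e^(-kt).
Plug in T_a = 18, T₀ = 80, k = 0.2, t = 11: T(11) = 18 + (62)e^(-2.20) ≈ 24.9°C.


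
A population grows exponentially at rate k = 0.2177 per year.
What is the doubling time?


Exponential growth: P(t) = P₀ e^(0.2177t). Set P(t)/P₀ = 2: e^(0.2177t) = 2.
Solve: t = ln(2)/0.2177 ≈ 3.18 years.


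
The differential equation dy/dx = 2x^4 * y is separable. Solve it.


Separate variables: dy/y = 2x^4 dx.
Integrate: ln|y| = (2/5)x^5 + C₀.
Exponentiate: y = Ce^((2/5)x^5).


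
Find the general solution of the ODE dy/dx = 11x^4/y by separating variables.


Separate variables: y dy = 11x^4 dx.
Integrate both sides: y²/2 = (11/5)x^5 + C₀.
Multiply by 2: y² = (22/5)x^5 + C.


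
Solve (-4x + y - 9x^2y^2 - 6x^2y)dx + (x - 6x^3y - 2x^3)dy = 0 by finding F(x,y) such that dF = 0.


Check exactness: ∂M/∂y = 1 - 18x^2y - 6x^2 and ∂N/∂x = 1 - 18x^2y - 6x^2; equal, so the equation is exact.
Integrate M with respect to x (treating y as constant): ∫M dx = -2x^2 + xy - 3x^3y^2 - 2x^3y + h(y).
Differentiate w.r.t. y and set equal to N: all terms match, so h'(y) = 0 and h is a constant absorbed into C.
General solution: -2x^2 + xy - 3x^3y^2 - 2x^3y = C.


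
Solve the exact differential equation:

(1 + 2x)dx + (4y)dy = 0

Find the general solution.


Check exactness: ∂M/∂y = 0 and ∂N/∂x = 0; equal, so the equation is exact.
Integrate M with respect to x (treating y as constant): ∫M dx = x + x^2 + h(y).
Differentiate w.r.t. y and set equal to N: the x-dependent terms already match, leaving h'(y) = 4y. Integrate: h(y) = 2y^2.
So F(x,y) = 2y^2 + x + x^2.
General solution: 2y^2 + x + x^2 = C.


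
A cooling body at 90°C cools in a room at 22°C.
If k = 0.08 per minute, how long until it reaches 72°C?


From T(t) = T_a + (T₀ - T_a)e^(-kt), set T(t) = 72:
(72 - 22) / (90 - 22) = e^(-0.08t), so t = -ln(0.735)/0.08 ≈ 3.8 minutes.


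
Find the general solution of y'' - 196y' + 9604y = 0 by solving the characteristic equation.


Characteristic equation: r² - 196r + 9604 = 0, i.e. (r - 98)² = 0.
Repeated root r = 98; include an x factor for the second linearly independent solution.
General solution: y = (C₁ + C₂x)e^(98x).


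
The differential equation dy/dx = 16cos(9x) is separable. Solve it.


g(y) = 1, so integrate directly: y = ∫ 16cos(9x) dx = (16/9)sin(9x) + C.


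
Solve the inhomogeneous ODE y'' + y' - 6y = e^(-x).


Characteristic roots of r² + r - 6 = 0 are -3, 2.
y_h = C₁e^(-3x) + C₂e^(2x).
Forcing exponent -1 is not a characteristic root; try y_p = Ae^(-x).
Substitute: A·(1 + (1)·-1 + (-6)) = A·-6 = 1, so A = -1/6.
General solution: y = C₁e^(-3x) + C₂e^(2x) - (1/6)e^(-x).


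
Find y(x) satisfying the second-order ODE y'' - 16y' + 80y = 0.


Characteristic equation: r² - 16r + 80 = 0.
Discriminant is negative; roots r = 8 ± 4i (complex conjugate pair).
General solution uses e^(α x)(C₁ cos(β x) + C₂ sin(β x)): y = e^(8x)(C₁cos(4x) + C₂sin(4x)).


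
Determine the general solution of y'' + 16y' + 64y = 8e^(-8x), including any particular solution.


Characteristic polynomial (r + 8)² = 0; repeated root r = -8.
y_h = (C₁ + C₂x)e^(-8x). Forcing matches the repeated root (resonance), so try y_p = Ax² e^(-8x).
Substitute and solve for A: 2A = 8, so A = 4.
General solution: y = (C₁ + C₂x + 4x²)e^(-8x).


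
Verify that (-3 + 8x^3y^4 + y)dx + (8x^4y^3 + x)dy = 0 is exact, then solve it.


Check exactness: ∂M/∂y = 32x^3y^3 + 1 and ∂N/∂x = 32x^3y^3 + 1; equal, so the equation is exact.
Integrate M with respect to x (treating y as constant): ∫M dx = -3x + 2x^4y^4 + xy + h(y).
Differentiate w.r.t. y and set equal to N: all terms match, so h'(y) = 0 and h is a constant absorbed into C.
General solution: -3x + 2x^4y^4 + xy = C.


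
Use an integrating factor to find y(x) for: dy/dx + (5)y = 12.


P(x) = 5, Q(x) = 12; integrating factor μ = e^(5x).
(μ y)' = 12e^(5x) ⇒ μ y = (12/5)e^(5x) + C.
Divide by μ: y = 12/5 + Ce^(-5x).


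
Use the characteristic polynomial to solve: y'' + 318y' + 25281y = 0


Characteristic equation: r² + 318r + 25281 = 0, i.e. (r + 159)² = 0.
Repeated root r = -159; include an x factor for the second linearly independent solution.
General solution: y = (C₁ + C₂x)e^(-159x).


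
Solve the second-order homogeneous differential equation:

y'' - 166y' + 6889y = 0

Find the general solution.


Characteristic equation: r² - 166r + 6889 = 0, i.e. (r - 83)² = 0.
Repeated root r = 83; include an x factor for the second linearly independent solution.
General solution: y = (C₁ + C₂x)e^(83x).


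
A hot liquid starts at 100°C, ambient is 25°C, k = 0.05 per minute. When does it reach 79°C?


From T(t) = T_a + (T₀ - T_a)e^(-kt), set T(t) = 79:
(79 - 25) / (100 - 25) = e^(-0.05t), so t = -ln(0.720)/0.05 ≈ 6.6 minutes.


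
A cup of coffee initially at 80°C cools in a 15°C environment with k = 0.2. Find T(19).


Newton's law: dT/dt = -k(T - T_a) has solution T(t) = T_a + (T₀ - T_a)e^(-kt).
Plug in T_a = 15, T₀ = 80, k = 0.2, t = 19: T(19) = 15 + (65)e^(-3.80) ≈ 16.5°C.


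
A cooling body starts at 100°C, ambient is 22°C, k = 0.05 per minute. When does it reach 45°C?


From T(t) = T_a + (T₀ - T_a)e^(-kt), set T(t) = 45:
(45 - 22) / (100 - 22) = e^(-0.05t), so t = -ln(0.295)/0.05 ≈ 24.4 minutes.


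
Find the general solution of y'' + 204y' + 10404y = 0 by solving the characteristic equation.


Characteristic equation: r² + 204r + 10404 = 0, i.e. (r + 102)² = 0.
Repeated root r = -102; include an x factor for the second linearly independent solution.
General solution: y = (C₁ + C₂x)e^(-102x).


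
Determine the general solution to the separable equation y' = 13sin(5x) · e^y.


Separate: e^(-y) dy = 13sin(5x) dx.
Integrate: -e^(-y) = -(13/5)cos(5x) + C₀.
Rearrange: e^(-y) = (13/5)cos(5x) + C.


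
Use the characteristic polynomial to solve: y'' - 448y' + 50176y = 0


Characteristic equation: r² - 448r + 50176 = 0, i.e. (r - 224)² = 0.
Repeated root r = 224; include an x factor for the second linearly independent solution.
General solution: y = (C₁ + C₂x)e^(224x).


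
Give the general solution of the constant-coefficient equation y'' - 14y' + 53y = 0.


Characteristic equation: r² - 14r + 53 = 0.
Discriminant is negative; roots r = 7 ± 2i (complex conjugate pair).
General solution uses e^(α x)(C₁ cos(β x) + C₂ sin(β x)): y = e^(7x)(C₁cos(2x) + C₂sin(2x)).


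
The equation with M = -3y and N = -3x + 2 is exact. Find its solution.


Check exactness: ∂M/∂y = -3 and ∂N/∂x = -3; equal, so the equation is exact.
Integrate M with respect to x (treating y as constant): ∫M dx = -3xy + h(y).
Differentiate w.r.t. y and set equal to N: the x-dependent terms already match, leaving h'(y) = 2. Integrate: h(y) = 2y.
So F(x,y) = -3xy + 2y.
General solution: -3xy + 2y = C.


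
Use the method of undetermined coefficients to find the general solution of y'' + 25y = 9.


Homogeneous part: r² + 25 = 0 ⇒ r = ±5i, so y_h = C₁cos(5x) + C₂sin(5x).
Try constant y_p = A; plug in: 25A = 9 ⇒ A = 9/25.
General solution: y = C₁cos(5x) + C₂sin(5x) + 9/25.


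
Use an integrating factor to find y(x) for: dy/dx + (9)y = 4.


P(x) = 9, Q(x) = 4; integrating factor μ = e^(9x).
(μ y)' = 4e^(9x) ⇒ μ y = (4/9)e^(9x) + C.
Divide by μ: y = 4/9 + Ce^(-9x).


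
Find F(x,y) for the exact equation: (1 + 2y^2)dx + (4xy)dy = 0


Check exactness: ∂M/∂y = 4y and ∂N/∂x = 4y; equal, so the equation is exact.
Integrate M with respect to x (treating y as constant): ∫M dx = x + 2xy^2 + h(y).
Differentiate w.r.t. y and set equal to N: all terms match, so h'(y) = 0 and h is a constant absorbed into C.
General solution: x + 2xy^2 = C.


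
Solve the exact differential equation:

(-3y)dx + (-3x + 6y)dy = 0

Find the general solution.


Check exactness: ∂M/∂y = -3 and ∂N/∂x = -3; equal, so the equation is exact.
Integrate M with respect to x (treating y as constant): ∫M dx = -3xy + h(y).
Differentiate w.r.t. y and set equal to N: the x-dependent terms already match, leaving h'(y) = 6y. Integrate: h(y) = 3y^2.
So F(x,y) = -3xy + 3y^2.
General solution: -3xy + 3y^2 = C.


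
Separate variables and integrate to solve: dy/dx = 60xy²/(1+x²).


Separate: dy/y² = 60x/(1+x²) dx.
Integrate LHS: ∫ dy/y² = -1/y.
Integrate RHS via u = 1+x²: 30ln(1+x²) + C.
Result: -1/y = 30ln(1+x²) + C.


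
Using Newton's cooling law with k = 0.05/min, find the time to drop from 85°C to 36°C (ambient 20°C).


From T(t) = T_a + (T₀ - T_a)e^(-kt), set T(t) = 36:
(36 - 20) / (85 - 20) = e^(-0.05t), so t = -ln(0.246)/0.05 ≈ 28.0 minutes.


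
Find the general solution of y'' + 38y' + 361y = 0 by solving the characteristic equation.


Characteristic equation: r² + 38r + 361 = 0, i.e. (r + 19)² = 0.
Repeated root r = -19; include an x factor for the second linearly independent solution.
General solution: y = (C₁ + C₂x)e^(-19x).


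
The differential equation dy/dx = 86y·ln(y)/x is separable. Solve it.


Separate: dy/[y ln(y)] = 86 dx/x.
Substitute u = ln(y): du/u = 86 dx/x.
Integrate: ln|ln(y)| = 86ln|x| + C₀, hence ln(y) = C·x^86.


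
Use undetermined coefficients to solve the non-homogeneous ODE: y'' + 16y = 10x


Homogeneous: r² + 16 = 0 ⇒ r = ±4i, y_h = C₁cos(4x) + C₂sin(4x).
Polynomial forcing; try y_p = Ax + B. Then y_p'' + 16 y_p = 16(Ax + B) = 10x, so B = 0 and A = 5/8.
General solution: y = C₁cos(4x) + C₂sin(4x) + (5/8)x.


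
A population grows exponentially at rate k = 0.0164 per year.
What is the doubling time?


Exponential growth: P(t) = P₀ e^(0.0164t). Set P(t)/P₀ = 2: e^(0.0164t) = 2.
Solve: t = ln(2)/0.0164 ≈ 42.27 years.


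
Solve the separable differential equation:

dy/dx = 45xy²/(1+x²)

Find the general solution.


Separate: dy/y² = 45x/(1+x²) dx.
Integrate LHS: ∫ dy/y² = -1/y.
Integrate RHS via u = 1+x²: (45/2)ln(1+x²) + C.
Result: -1/y = (45/2)ln(1+x²) + C.


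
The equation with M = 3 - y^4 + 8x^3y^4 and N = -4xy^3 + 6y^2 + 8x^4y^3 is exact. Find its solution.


Check exactness: ∂M/∂y = -4y^3 + 32x^3y^3 and ∂N/∂x = -4y^3 + 32x^3y^3; equal, so the equation is exact.
Integrate M with respect to x (treating y as constant): ∫M dx = 3x - xy^4 + 2x^4y^4 + h(y).
Differentiate w.r.t. y and set equal to N: the x-dependent terms already match, leaving h'(y) = 6y^2. Integrate: h(y) = 2y^3.
So F(x,y) = 3x - xy^4 + 2y^3 + 2x^4y^4.
General solution: 3x - xy^4 + 2y^3 + 2x^4y^4 = C.


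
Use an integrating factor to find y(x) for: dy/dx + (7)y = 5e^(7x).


P(x) = 7 ⇒ μ = e^(7x).
(μ y)' = 5e^(14x) ⇒ μ y = (5/14)e^(14x) + C.
Divide by μ: y = (5/14)e^(7x) + Ce^(-7x).


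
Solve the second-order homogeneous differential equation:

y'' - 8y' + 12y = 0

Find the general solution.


Characteristic equation: r² - 8r + 12 = 0.
Factor: (r - 6)(r - 2) = 0 ⇒ r = 6, 2 (distinct real).
General solution: y = C₁e^(6x) + C₂e^(2x).


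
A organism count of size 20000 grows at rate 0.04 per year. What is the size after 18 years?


The ODE dP/dt = 0.04P has solution P(t) = P(0)e^(0.04t).
Substitute P(0) = 20000 and t = 18: P(18) = 20000 e^(0.72) ≈ 41089.


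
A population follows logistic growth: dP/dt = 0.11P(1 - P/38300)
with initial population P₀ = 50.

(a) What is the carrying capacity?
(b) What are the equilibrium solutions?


Logistic ODE dP/dt = 0.11P(1 - P/38300) has equilibria where dP/dt = 0, i.e. P = 0 or P = 38300.
The coefficient (1 - P/K) = 0 when P = K, identifying K = 38300 as the carrying capacity.
(a) K = 38300; (b) equilibria P = 0 and P = 38300.


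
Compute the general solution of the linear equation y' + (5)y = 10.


P(x) = 5, Q(x) = 10; integrating factor μ = e^(5x).
(μ y)' = 10e^(5x) ⇒ μ y = 2e^(5x) + C.
Divide by μ: y = 2 + Ce^(-5x).


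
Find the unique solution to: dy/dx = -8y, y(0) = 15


General solution of y' = -8y is y = Ce^(-8x).
Apply y(0) = 15: C = 15.
Particular solution: y = 15e^(-8x).


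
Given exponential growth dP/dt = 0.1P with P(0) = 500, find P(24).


The ODE dP/dt = 0.1P has solution P(t) = P(0)e^(0.1t).
Substitute P(0) = 500 and t = 24: P(24) = 500 e^(2.40) ≈ 5512.


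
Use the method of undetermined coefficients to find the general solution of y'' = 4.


Characteristic polynomial (r - 0)² = 0; repeated root r = 0.
y_h = (C₁ + C₂x). Forcing matches the repeated root (resonance), so try y_p = Ax².
Substitute and solve for A: 2A = 4, so A = 2.
General solution: y = C₁ + C₂x + 2x².


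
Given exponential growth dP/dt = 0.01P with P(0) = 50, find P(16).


The ODE dP/dt = 0.01P has solution P(t) = P(0)e^(0.01t).
Substitute P(0) = 50 and t = 16: P(16) = 50 e^(0.16) ≈ 59.


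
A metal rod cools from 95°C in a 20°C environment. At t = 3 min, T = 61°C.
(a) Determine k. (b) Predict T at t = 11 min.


Newton's law: T(t) = T_a + (T₀ - T_a)e^(-kt).
(a) Use T(3) = 61: (61 - 20)/(95 - 20) = e^(-k·3), so k = -ln(0.547)/3 ≈ 0.2013.
(b) Apply k to t = 11: T(11) = 20 + (75)e^(-2.214) ≈ 28.2°C.


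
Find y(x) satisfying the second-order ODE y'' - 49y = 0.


Characteristic equation: r² - 49 = 0.
Factor: (r + 7)(r - 7) = 0 ⇒ r = -7, 7 (distinct real).
General solution: y = C₁e^(-7x) + C₂e^(7x).


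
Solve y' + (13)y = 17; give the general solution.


P(x) = 13, Q(x) = 17; integrating factor μ = e^(13x).
(μ y)' = 17e^(13x) ⇒ μ y = (17/13)e^(13x) + C.
Divide by μ: y = 17/13 + Ce^(-13x).


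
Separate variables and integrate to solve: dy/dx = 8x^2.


Integrate both sides with respect to x: y = ∫ 8x^2 dx = (8/3)x^3 + C.


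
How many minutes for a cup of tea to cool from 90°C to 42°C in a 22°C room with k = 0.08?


From T(t) = T_a + (T₀ - T_a)e^(-kt), set T(t) = 42:
(42 - 22) / (90 - 22) = e^(-0.08t), so t = -ln(0.294)/0.08 ≈ 15.3 minutes.


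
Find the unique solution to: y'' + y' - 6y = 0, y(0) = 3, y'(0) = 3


Characteristic roots of r² + r - 6 = 0 are -3, 2.
General solution y = c₁ e^(-3x) + c₂ e^(2x).
Apply y(0) = 3: c₁ + c₂ = 3. Apply y'(0) = 3: -3 c₁ + 2 c₂ = 3.
Solve: c₁ = 3/5, c₂ = 12/5.
Particular solution: y = (3/5)e^(-3x) + (12/5)e^(2x).


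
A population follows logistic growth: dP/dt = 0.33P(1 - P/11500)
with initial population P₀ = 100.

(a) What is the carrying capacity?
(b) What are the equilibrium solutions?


Logistic ODE dP/dt = 0.33P(1 - P/11500) has equilibria where dP/dt = 0, i.e. P = 0 or P = 11500.
The coefficient (1 - P/K) = 0 when P = K, identifying K = 11500 as the carrying capacity.
(a) K = 11500; (b) equilibria P = 0 and P = 11500.


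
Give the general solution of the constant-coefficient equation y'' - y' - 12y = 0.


Characteristic equation: r² - r - 12 = 0.
Factor: (r - 4)(r + 3) = 0 ⇒ r = 4, -3 (distinct real).
General solution: y = C₁e^(4x) + C₂e^(-3x).


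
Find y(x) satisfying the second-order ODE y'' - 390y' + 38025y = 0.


Characteristic equation: r² - 390r + 38025 = 0, i.e. (r - 195)² = 0.
Repeated root r = 195; include an x factor for the second linearly independent solution.
General solution: y = (C₁ + C₂x)e^(195x).


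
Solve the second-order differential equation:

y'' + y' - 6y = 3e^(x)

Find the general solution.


Characteristic roots of r² + r - 6 = 0 are 2, -3.
y_h = C₁e^(2x) + C₂e^(-3x).
Forcing exponent 1 is not a characteristic root; try y_p = Ae^(x).
Substitute: A·(1 + (1)·1 + (-6)) = A·-4 = 3, so A = -3/4.
General solution: y = C₁e^(2x) + C₂e^(-3x) - (3/4)e^(x).


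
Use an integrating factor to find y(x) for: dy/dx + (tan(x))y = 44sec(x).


P(x) = tan(x) ⇒ μ = e^(∫tan(x)dx) = sec(x).
(sec(x) y)' = 44sec²(x) ⇒ sec(x) y = 44tan(x) + C.
Multiply by cos(x): y = 44sin(x) + C·cos(x).


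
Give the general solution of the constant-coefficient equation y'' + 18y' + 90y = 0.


Characteristic equation: r² + 18r + 90 = 0.
Discriminant is negative; roots r = -9 ± 3i (complex conjugate pair).
General solution uses e^(α x)(C₁ cos(β x) + C₂ sin(β x)): y = e^(-9x)(C₁cos(3x) + C₂sin(3x)).


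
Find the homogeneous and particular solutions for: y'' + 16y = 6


Homogeneous part: r² + 16 = 0 ⇒ r = ±4i, so y_h = C₁cos(4x) + C₂sin(4x).
Try constant y_p = A; plug in: 16A = 6 ⇒ A = 3/8.
General solution: y = C₁cos(4x) + C₂sin(4x) + 3/8.


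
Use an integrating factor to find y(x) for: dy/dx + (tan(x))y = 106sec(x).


P(x) = tan(x) ⇒ μ = e^(∫tan(x)dx) = sec(x).
(sec(x) y)' = 106sec²(x) ⇒ sec(x) y = 106tan(x) + C.
Multiply by cos(x): y = 106sin(x) + C·cos(x).


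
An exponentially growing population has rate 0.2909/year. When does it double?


Exponential growth: P(t) = P₀ e^(0.2909t). Set P(t)/P₀ = 2: e^(0.2909t) = 2.
Solve: t = ln(2)/0.2909 ≈ 2.38 years.


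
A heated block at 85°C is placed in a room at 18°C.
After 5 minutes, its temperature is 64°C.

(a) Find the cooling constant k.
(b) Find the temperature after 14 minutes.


Newton's law: T(t) = T_a + (T₀ - T_a)e^(-kt).
(a) Use T(5) = 64: (64 - 18)/(85 - 18) = e^(-k·5), so k = -ln(0.687)/5 ≈ 0.0752.
(b) Apply k to t = 14: T(14) = 18 + (67)e^(-1.053) ≈ 41.4°C.


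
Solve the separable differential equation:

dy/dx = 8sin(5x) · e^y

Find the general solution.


Separate: e^(-y) dy = 8sin(5x) dx.
Integrate: -e^(-y) = -(8/5)cos(5x) + C₀.
Rearrange: e^(-y) = (8/5)cos(5x) + C.


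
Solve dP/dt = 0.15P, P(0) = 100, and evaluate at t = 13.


The ODE dP/dt = 0.15P has solution P(t) = P(0)e^(0.15t).
Substitute P(0) = 100 and t = 13: P(13) = 100 e^(1.95) ≈ 703.


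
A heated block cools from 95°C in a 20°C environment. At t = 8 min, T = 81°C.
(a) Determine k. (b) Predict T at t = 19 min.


Newton's law: T(t) = T_a + (T₀ - T_a)e^(-kt).
(a) Use T(8) = 81: (81 - 20)/(95 - 20) = e^(-k·8), so k = -ln(0.813)/8 ≈ 0.0258.
(b) Apply k to t = 19: T(19) = 20 + (75)e^(-0.491) ≈ 65.9°C.


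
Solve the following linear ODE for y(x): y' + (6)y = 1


P(x) = 6, Q(x) = 1; integrating factor μ = e^(6x).
(μ y)' = e^(6x) ⇒ μ y = (1/6)e^(6x) + C.
Divide by μ: y = 1/6 + Ce^(-6x).


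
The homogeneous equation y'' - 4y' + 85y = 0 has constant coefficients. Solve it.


Characteristic equation: r² - 4r + 85 = 0.
Discriminant is negative; roots r = 2 ± 9i (complex conjugate pair).
General solution uses e^(α x)(C₁ cos(β x) + C₂ sin(β x)): y = e^(2x)(C₁cos(9x) + C₂sin(9x)).


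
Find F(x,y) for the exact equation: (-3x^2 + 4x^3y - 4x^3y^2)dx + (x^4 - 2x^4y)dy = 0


Check exactness: ∂M/∂y = 4x^3 - 8x^3y and ∂N/∂x = 4x^3 - 8x^3y; equal, so the equation is exact.
Integrate M with respect to x (treating y as constant): ∫M dx = -x^3 + x^4y - x^4y^2 + h(y).
Differentiate w.r.t. y and set equal to N: all terms match, so h'(y) = 0 and h is a constant absorbed into C.
General solution: -x^3 + x^4y - x^4y^2 = C.


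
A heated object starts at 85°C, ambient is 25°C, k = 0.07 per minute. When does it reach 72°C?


From T(t) = T_a + (T₀ - T_a)e^(-kt), set T(t) = 72:
(72 - 25) / (85 - 25) = e^(-0.07t), so t = -ln(0.783)/0.07 ≈ 3.5 minutes.


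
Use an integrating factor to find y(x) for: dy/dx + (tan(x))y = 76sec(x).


P(x) = tan(x) ⇒ μ = e^(∫tan(x)dx) = sec(x).
(sec(x) y)' = 76sec²(x) ⇒ sec(x) y = 76tan(x) + C.
Multiply by cos(x): y = 76sin(x) + C·cos(x).


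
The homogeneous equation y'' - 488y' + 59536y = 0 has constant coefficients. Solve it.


Characteristic equation: r² - 488r + 59536 = 0, i.e. (r - 244)² = 0.
Repeated root r = 244; include an x factor for the second linearly independent solution.
General solution: y = (C₁ + C₂x)e^(244x).


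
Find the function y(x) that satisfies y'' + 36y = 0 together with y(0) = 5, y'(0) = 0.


Characteristic roots of r² + 36 = 0 are ±6i, so y = C₁cos(6x) + C₂sin(6x).
Apply y(0) = 5: C₁ = 5. Differentiate and apply y'(0) = 0: 6·C₂ = 0, so C₂ = 0.
Particular solution: y = 5cos(6x).


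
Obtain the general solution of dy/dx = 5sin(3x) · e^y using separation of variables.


Separate: e^(-y) dy = 5sin(3x) dx.
Integrate: -e^(-y) = -(5/3)cos(3x) + C₀.
Rearrange: e^(-y) = (5/3)cos(3x) + C.


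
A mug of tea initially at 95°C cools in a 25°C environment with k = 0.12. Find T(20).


Newton's law: dT/dt = -k(T - T_a) has solution T(t) = T_a + (T₀ - T_a)e^(-kt).
Plug in T_a = 25, T₀ = 95, k = 0.12, t = 20: T(20) = 25 + (70)e^(-2.40) ≈ 31.4°C.


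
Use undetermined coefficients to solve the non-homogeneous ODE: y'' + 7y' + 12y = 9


Characteristic roots of r² + 7r + 12 = 0 are -3, -4.
y_h = C₁e^(-3x) + C₂e^(-4x).
Constant forcing; try y_p = A. Then 12A = 9 ⇒ A = 3/4.
General solution: y = C₁e^(-3x) + C₂e^(-4x) + 3/4.


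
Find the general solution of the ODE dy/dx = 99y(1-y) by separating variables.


Separate: dy/[y(1-y)] = 99 dx.
Partial fractions: 1/[y(1-y)] = 1/y + 1/(1-y).
Integrate: ln|y/(1-y)| = 99x + C₀.
Solve for y: y = 1/(1 + Ce^(-99x)).


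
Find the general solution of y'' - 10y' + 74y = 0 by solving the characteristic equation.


Characteristic equation: r² - 10r + 74 = 0.
Discriminant is negative; roots r = 5 ± 7i (complex conjugate pair).
General solution uses e^(α x)(C₁ cos(β x) + C₂ sin(β x)): y = e^(5x)(C₁cos(7x) + C₂sin(7x)).


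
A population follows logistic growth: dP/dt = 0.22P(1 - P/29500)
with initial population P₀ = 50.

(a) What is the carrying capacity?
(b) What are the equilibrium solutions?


Logistic ODE dP/dt = 0.22P(1 - P/29500) has equilibria where dP/dt = 0, i.e. P = 0 or P = 29500.
The coefficient (1 - P/K) = 0 when P = K, identifying K = 29500 as the carrying capacity.
(a) K = 29500; (b) equilibria P = 0 and P = 29500.


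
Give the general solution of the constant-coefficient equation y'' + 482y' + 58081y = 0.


Characteristic equation: r² + 482r + 58081 = 0, i.e. (r + 241)² = 0.
Repeated root r = -241; include an x factor for the second linearly independent solution.
General solution: y = (C₁ + C₂x)e^(-241x).


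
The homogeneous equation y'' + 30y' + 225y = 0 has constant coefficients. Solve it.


Characteristic equation: r² + 30r + 225 = 0, i.e. (r + 15)² = 0.
Repeated root r = -15; include an x factor for the second linearly independent solution.
General solution: y = (C₁ + C₂x)e^(-15x).


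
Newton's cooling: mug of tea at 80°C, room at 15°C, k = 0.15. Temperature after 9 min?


Newton's law: dT/dt = -k(T - T_a) has solution T(t) = T_a + (T₀ - T_a)e^(-kt).
Plug in T_a = 15, T₀ = 80, k = 0.15, t = 9: T(9) = 15 + (65)e^(-1.35) ≈ 31.9°C.


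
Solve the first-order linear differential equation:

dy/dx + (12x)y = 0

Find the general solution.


P(x) = 12x ⇒ μ = e^(6x²).
Q(x) = 0 so μ y is constant: y = Ce^(-6x²).


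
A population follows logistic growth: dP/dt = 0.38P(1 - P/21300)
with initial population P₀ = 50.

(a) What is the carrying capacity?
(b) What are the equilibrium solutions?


Logistic ODE dP/dt = 0.38P(1 - P/21300) has equilibria where dP/dt = 0, i.e. P = 0 or P = 21300.
The coefficient (1 - P/K) = 0 when P = K, identifying K = 21300 as the carrying capacity.
(a) K = 21300; (b) equilibria P = 0 and P = 21300.


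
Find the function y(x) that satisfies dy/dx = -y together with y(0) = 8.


General solution of y' = -y is y = Ce^(-x).
Apply y(0) = 8: C = 8.
Particular solution: y = 8e^(-x).


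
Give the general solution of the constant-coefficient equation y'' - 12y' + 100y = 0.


Characteristic equation: r² - 12r + 100 = 0.
Discriminant is negative; roots r = 6 ± 8i (complex conjugate pair).
General solution uses e^(α x)(C₁ cos(β x) + C₂ sin(β x)): y = e^(6x)(C₁cos(8x) + C₂sin(8x)).


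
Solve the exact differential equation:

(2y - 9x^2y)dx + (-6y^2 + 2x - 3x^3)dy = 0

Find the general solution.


Check exactness: ∂M/∂y = 2 - 9x^2 and ∂N/∂x = 2 - 9x^2; equal, so the equation is exact.
Integrate M with respect to x (treating y as constant): ∫M dx = 2xy - 3x^3y + h(y).
Differentiate w.r.t. y and set equal to N: the x-dependent terms already match, leaving h'(y) = -6y^2. Integrate: h(y) = -2y^3.
So F(x,y) = -2y^3 + 2xy - 3x^3y.
General solution: -2y^3 + 2xy - 3x^3y = C.


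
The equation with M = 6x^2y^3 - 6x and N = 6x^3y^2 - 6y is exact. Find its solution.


Check exactness: ∂M/∂y = 18x^2y^2 and ∂N/∂x = 18x^2y^2; equal, so the equation is exact.
Integrate M with respect to x (treating y as constant): ∫M dx = 2x^3y^3 - 3x^2 + h(y).
Differentiate w.r.t. y and set equal to N: the x-dependent terms already match, leaving h'(y) = -6y. Integrate: h(y) = -3y^2.
So F(x,y) = 2x^3y^3 - 3y^2 - 3x^2.
General solution: 2x^3y^3 - 3y^2 - 3x^2 = C.


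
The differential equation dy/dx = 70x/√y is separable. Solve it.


Separate: √y dy = 70x dx.
Integrate: (2/3)y^(3/2) = 35x² + C.


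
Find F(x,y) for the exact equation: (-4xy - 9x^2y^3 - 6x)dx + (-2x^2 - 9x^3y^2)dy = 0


Check exactness: ∂M/∂y = -4x - 27x^2y^2 and ∂N/∂x = -4x - 27x^2y^2; equal, so the equation is exact.
Integrate M with respect to x (treating y as constant): ∫M dx = -2x^2y - 3x^3y^3 - 3x^2 + h(y).
Differentiate w.r.t. y and set equal to N: all terms match, so h'(y) = 0 and h is a constant absorbed into C.
General solution: -2x^2y - 3x^3y^3 - 3x^2 = C.


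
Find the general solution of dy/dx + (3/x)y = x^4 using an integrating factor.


P(x) = 3/x ⇒ μ = x^3.
(x^3 y)' = x^7 ⇒ x^3 y = x^8/(8) + C.
Solve for y: y = (1/8)x^5 + C/x^3.


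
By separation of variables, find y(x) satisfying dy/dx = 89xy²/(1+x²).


Separate: dy/y² = 89x/(1+x²) dx.
Integrate LHS: ∫ dy/y² = -1/y.
Integrate RHS via u = 1+x²: (89/2)ln(1+x²) + C.
Result: -1/y = (89/2)ln(1+x²) + C.


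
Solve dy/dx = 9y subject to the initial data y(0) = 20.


General solution of y' = 9y is y = Ce^(9x).
Apply y(0) = 20: C = 20.
Particular solution: y = 20e^(9x).


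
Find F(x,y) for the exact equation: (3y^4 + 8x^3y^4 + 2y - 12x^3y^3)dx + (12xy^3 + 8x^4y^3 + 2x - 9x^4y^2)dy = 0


Check exactness: ∂M/∂y = 12y^3 + 32x^3y^3 + 2 - 36x^3y^2 and ∂N/∂x = 12y^3 + 32x^3y^3 + 2 - 36x^3y^2; equal, so the equation is exact.
Integrate M with respect to x (treating y as constant): ∫M dx = 3xy^4 + 2x^4y^4 + 2xy - 3x^4y^3 + h(y).
Differentiate w.r.t. y and set equal to N: all terms match, so h'(y) = 0 and h is a constant absorbed into C.
General solution: 3xy^4 + 2x^4y^4 + 2xy - 3x^4y^3 = C.


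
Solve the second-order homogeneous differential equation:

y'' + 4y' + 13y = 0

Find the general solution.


Characteristic equation: r² + 4r + 13 = 0.
Discriminant is negative; roots r = -2 ± 3i (complex conjugate pair).
General solution uses e^(α x)(C₁ cos(β x) + C₂ sin(β x)): y = e^(-2x)(C₁cos(3x) + C₂sin(3x)).


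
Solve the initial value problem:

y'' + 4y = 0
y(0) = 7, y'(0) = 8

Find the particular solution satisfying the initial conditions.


Characteristic roots of r² + 4 = 0 are ±2i, so y = C₁cos(2x) + C₂sin(2x).
Apply y(0) = 7: C₁ = 7. Differentiate and apply y'(0) = 8: 2·C₂ = 8, so C₂ = 4.
Particular solution: y = 7cos(2x) + 4sin(2x).


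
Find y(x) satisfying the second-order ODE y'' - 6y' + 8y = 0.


Characteristic equation: r² - 6r + 8 = 0.
Factor: (r - 2)(r - 4) = 0 ⇒ r = 2, 4 (distinct real).
General solution: y = C₁e^(2x) + C₂e^(4x).


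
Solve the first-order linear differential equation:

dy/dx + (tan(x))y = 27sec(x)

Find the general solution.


P(x) = tan(x) ⇒ μ = e^(∫tan(x)dx) = sec(x).
(sec(x) y)' = 27sec²(x) ⇒ sec(x) y = 27tan(x) + C.
Multiply by cos(x): y = 27sin(x) + C·cos(x).


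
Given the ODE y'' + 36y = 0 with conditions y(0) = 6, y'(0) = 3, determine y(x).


Characteristic roots of r² + 36 = 0 are ±6i, so y = C₁cos(6x) + C₂sin(6x).
Apply y(0) = 6: C₁ = 6. Differentiate and apply y'(0) = 3: 6·C₂ = 3, so C₂ = 1/2.
Particular solution: y = 6cos(6x) + (1/2)sin(6x).


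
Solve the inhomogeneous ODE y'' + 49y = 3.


Homogeneous part: r² + 49 = 0 ⇒ r = ±7i, so y_h = C₁cos(7x) + C₂sin(7x).
Try constant y_p = A; plug in: 49A = 3 ⇒ A = 3/49.
General solution: y = C₁cos(7x) + C₂sin(7x) + 3/49.


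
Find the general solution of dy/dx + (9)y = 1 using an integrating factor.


P(x) = 9, Q(x) = 1; integrating factor μ = e^(9x).
(μ y)' = e^(9x) ⇒ μ y = (1/9)e^(9x) + C.
Divide by μ: y = 1/9 + Ce^(-9x).


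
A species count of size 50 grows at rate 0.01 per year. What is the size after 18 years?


The ODE dP/dt = 0.01P has solution P(t) = P(0)e^(0.01t).
Substitute P(0) = 50 and t = 18: P(18) = 50 e^(0.18) ≈ 60.


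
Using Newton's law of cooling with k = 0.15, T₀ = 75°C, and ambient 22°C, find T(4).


Newton's law: dT/dt = -k(T - T_a) has solution T(t) = T_a + (T₀ - T_a)e^(-kt).
Plug in T_a = 22, T₀ = 75, k = 0.15, t = 4: T(4) = 22 + (53)e^(-0.60) ≈ 51.1°C.


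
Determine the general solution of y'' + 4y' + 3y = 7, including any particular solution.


Characteristic roots of r² + 4r + 3 = 0 are -3, -1.
y_h = C₁e^(-3x) + C₂e^(-x).
Constant forcing; try y_p = A. Then 3A = 7 ⇒ A = 7/3.
General solution: y = C₁e^(-3x) + C₂e^(-x) + 7/3.


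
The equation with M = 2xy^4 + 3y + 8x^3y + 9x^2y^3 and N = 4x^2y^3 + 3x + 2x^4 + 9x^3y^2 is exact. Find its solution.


Check exactness: ∂M/∂y = 8xy^3 + 3 + 8x^3 + 27x^2y^2 and ∂N/∂x = 8xy^3 + 3 + 8x^3 + 27x^2y^2; equal, so the equation is exact.
Integrate M with respect to x (treating y as constant): ∫M dx = x^2y^4 + 3xy + 2x^4y + 3x^3y^3 + h(y).
Differentiate w.r.t. y and set equal to N: all terms match, so h'(y) = 0 and h is a constant absorbed into C.
General solution: x^2y^4 + 3xy + 2x^4y + 3x^3y^3 = C.


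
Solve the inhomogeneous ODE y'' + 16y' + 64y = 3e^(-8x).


Characteristic polynomial (r + 8)² = 0; repeated root r = -8.
y_h = (C₁ + C₂x)e^(-8x). Forcing matches the repeated root (resonance), so try y_p = Ax² e^(-8x).
Substitute and solve for A: 2A = 3, so A = 3/2.
General solution: y = (C₁ + C₂x + (3/2)x²)e^(-8x).


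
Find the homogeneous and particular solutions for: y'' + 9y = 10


Homogeneous part: r² + 9 = 0 ⇒ r = ±3i, so y_h = C₁cos(3x) + C₂sin(3x).
Try constant y_p = A; plug in: 9A = 10 ⇒ A = 10/9.
General solution: y = C₁cos(3x) + C₂sin(3x) + 10/9.


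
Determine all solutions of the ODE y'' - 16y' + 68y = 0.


Characteristic equation: r² - 16r + 68 = 0.
Discriminant is negative; roots r = 8 ± 2i (complex conjugate pair).
General solution uses e^(α x)(C₁ cos(β x) + C₂ sin(β x)): y = e^(8x)(C₁cos(2x) + C₂sin(2x)).


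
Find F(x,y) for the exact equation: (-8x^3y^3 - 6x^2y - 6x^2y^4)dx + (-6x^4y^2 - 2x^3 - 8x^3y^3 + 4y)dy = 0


Check exactness: ∂M/∂y = -24x^3y^2 - 6x^2 - 24x^2y^3 and ∂N/∂x = -24x^3y^2 - 6x^2 - 24x^2y^3; equal, so the equation is exact.
Integrate M with respect to x (treating y as constant): ∫M dx = -2x^4y^3 - 2x^3y - 2x^3y^4 + h(y).
Differentiate w.r.t. y and set equal to N: the x-dependent terms already match, leaving h'(y) = 4y. Integrate: h(y) = 2y^2.
So F(x,y) = -2x^4y^3 - 2x^3y - 2x^3y^4 + 2y^2.
General solution: -2x^4y^3 - 2x^3y - 2x^3y^4 + 2y^2 = C.


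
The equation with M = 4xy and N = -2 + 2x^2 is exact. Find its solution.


Check exactness: ∂M/∂y = 4x and ∂N/∂x = 4x; equal, so the equation is exact.
Integrate M with respect to x (treating y as constant): ∫M dx = 2x^2y + h(y).
Differentiate w.r.t. y and set equal to N: the x-dependent terms already match, leaving h'(y) = -2. Integrate: h(y) = -2y.
So F(x,y) = -2y + 2x^2y.
General solution: -2y + 2x^2y = C.


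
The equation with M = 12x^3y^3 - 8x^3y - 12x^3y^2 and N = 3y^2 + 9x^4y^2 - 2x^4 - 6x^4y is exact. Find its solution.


Check exactness: ∂M/∂y = 36x^3y^2 - 8x^3 - 24x^3y and ∂N/∂x = 36x^3y^2 - 8x^3 - 24x^3y; equal, so the equation is exact.
Integrate M with respect to x (treating y as constant): ∫M dx = 3x^4y^3 - 2x^4y - 3x^4y^2 + h(y).
Differentiate w.r.t. y and set equal to N: the x-dependent terms already match, leaving h'(y) = 3y^2. Integrate: h(y) = y^3.
So F(x,y) = y^3 + 3x^4y^3 - 2x^4y - 3x^4y^2.
General solution: y^3 + 3x^4y^3 - 2x^4y - 3x^4y^2 = C.


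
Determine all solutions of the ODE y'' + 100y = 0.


Characteristic equation: r² + 100 = 0.
Discriminant is negative; roots r = 0 ± 10i (complex conjugate pair).
General solution uses e^(α x)(C₁ cos(β x) + C₂ sin(β x)): y = C₁cos(10x) + C₂sin(10x).


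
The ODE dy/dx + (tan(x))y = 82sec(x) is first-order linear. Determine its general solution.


P(x) = tan(x) ⇒ μ = e^(∫tan(x)dx) = sec(x).
(sec(x) y)' = 82sec²(x) ⇒ sec(x) y = 82tan(x) + C.
Multiply by cos(x): y = 82sin(x) + C·cos(x).


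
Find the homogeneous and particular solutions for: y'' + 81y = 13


Homogeneous part: r² + 81 = 0 ⇒ r = ±9i, so y_h = C₁cos(9x) + C₂sin(9x).
Try constant y_p = A; plug in: 81A = 13 ⇒ A = 13/81.
General solution: y = C₁cos(9x) + C₂sin(9x) + 13/81.


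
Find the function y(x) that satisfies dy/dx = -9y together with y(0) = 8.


General solution of y' = -9y is y = Ce^(-9x).
Apply y(0) = 8: C = 8.
Particular solution: y = 8e^(-9x).


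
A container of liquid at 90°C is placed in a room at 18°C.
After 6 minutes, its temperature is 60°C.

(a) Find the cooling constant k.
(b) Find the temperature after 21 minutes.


Newton's law: T(t) = T_a + (T₀ - T_a)e^(-kt).
(a) Use T(6) = 60: (60 - 18)/(90 - 18) = e^(-k·6), so k = -ln(0.583)/6 ≈ 0.0898.
(b) Apply k to t = 21: T(21) = 18 + (72)e^(-1.886) ≈ 28.9°C.


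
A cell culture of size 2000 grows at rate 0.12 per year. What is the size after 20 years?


The ODE dP/dt = 0.12P has solution P(t) = P(0)e^(0.12t).
Substitute P(0) = 2000 and t = 20: P(20) = 2000 e^(2.40) ≈ 22046.


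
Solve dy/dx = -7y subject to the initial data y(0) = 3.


General solution of y' = -7y is y = Ce^(-7x).
Apply y(0) = 3: C = 3.
Particular solution: y = 3e^(-7x).
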